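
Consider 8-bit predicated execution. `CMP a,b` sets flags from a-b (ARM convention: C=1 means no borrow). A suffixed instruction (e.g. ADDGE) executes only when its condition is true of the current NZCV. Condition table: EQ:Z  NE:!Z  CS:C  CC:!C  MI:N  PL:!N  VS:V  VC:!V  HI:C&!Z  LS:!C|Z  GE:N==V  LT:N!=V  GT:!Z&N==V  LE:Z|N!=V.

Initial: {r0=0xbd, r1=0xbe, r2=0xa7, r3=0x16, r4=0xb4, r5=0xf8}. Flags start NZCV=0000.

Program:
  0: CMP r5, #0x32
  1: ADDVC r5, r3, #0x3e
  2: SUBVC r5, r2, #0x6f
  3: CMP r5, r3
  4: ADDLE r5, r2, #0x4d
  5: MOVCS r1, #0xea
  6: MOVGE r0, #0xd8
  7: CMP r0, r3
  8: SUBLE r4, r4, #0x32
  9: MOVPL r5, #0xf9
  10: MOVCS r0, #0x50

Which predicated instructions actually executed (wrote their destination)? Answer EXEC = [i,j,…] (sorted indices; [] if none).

EXEC = [1,2,5,6,8,10]

[0] flags=1010 → (cmp)
[1] flags=1010 VC?T → r5=0x54
[2] flags=1010 VC?T → r5=0x38
[3] flags=0010 → (cmp)
[4] flags=0010 LE?F → skip
[5] flags=0010 CS?T → r1=0xea
[6] flags=0010 GE?T → r0=0xd8
[7] flags=1010 → (cmp)
[8] flags=1010 LE?T → r4=0x82
[9] flags=1010 PL?F → skip
[10] flags=1010 CS?T → r0=0x50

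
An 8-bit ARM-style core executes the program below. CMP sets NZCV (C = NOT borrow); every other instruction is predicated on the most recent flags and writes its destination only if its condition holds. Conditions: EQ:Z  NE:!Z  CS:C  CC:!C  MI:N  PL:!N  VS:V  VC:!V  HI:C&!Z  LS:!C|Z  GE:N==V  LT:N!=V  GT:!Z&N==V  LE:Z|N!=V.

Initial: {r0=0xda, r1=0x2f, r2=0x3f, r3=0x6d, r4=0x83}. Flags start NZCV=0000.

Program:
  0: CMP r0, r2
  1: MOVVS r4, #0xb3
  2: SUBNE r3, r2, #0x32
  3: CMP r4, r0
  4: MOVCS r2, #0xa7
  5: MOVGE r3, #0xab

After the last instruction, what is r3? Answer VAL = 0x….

VAL = 0x0d

[0] flags=1010 → (cmp)
[1] flags=1010 VS?F → skip
[2] flags=1010 NE?T → r3=0x0d
[3] flags=1000 → (cmp)
[4] flags=1000 CS?F → skip
[5] flags=1000 GE?F → skip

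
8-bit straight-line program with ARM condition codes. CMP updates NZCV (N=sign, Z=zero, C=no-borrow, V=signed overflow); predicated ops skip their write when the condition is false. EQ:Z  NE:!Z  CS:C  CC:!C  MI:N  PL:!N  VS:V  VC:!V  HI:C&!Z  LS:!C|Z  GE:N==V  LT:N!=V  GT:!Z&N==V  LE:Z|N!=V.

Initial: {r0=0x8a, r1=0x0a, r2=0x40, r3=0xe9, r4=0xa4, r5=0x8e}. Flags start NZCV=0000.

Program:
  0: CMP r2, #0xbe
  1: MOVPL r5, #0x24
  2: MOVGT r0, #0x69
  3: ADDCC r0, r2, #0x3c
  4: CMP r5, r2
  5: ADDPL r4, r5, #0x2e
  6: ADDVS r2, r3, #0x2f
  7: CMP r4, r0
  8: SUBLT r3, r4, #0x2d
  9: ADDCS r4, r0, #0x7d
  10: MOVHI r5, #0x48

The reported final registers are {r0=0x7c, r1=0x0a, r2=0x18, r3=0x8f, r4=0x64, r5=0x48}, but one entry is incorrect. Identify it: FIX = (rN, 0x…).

FIX = (r4, 0xf9)

0: ✓ CMP  NZCV=1001
1: · MOVPL
2: ✓ MOVGT  r0←0x69
3: ✓ ADDCC  r0←0x7c
4: ✓ CMP  NZCV=0011
5: ✓ ADDPL  r4←0xbc
6: ✓ ADDVS  r2←0x18
7: ✓ CMP  NZCV=0011
8: ✓ SUBLT  r3←0x8f
9: ✓ ADDCS  r4←0xf9
10: ✓ MOVHI  r5←0x48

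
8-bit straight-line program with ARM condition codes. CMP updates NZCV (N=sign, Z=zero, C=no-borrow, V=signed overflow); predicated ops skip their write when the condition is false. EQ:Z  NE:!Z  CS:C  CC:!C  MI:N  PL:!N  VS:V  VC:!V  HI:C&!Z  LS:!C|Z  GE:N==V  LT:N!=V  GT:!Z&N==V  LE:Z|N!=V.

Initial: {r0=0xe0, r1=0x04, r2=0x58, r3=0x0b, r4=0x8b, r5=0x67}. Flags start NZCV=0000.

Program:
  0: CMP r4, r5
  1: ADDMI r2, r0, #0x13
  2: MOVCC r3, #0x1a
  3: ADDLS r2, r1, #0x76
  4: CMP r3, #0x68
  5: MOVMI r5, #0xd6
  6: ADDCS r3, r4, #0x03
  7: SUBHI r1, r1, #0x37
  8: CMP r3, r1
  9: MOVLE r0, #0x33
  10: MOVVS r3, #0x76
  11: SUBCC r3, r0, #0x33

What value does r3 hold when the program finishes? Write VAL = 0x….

[0] flags=0011 → (cmp)
[1] flags=0011 MI?F → skip
[2] flags=0011 CC?F → skip
[3] flags=0011 LS?F → skip
[4] flags=1000 → (cmp)
[5] flags=1000 MI?T → r5=0xd6
[6] flags=1000 CS?F → skip
[7] flags=1000 HI?F → skip
[8] flags=0010 → (cmp)
[9] flags=0010 LE?F → skip
[10] flags=0010 VS?F → skip
[11] flags=0010 CC?F → skip

VAL = 0x0b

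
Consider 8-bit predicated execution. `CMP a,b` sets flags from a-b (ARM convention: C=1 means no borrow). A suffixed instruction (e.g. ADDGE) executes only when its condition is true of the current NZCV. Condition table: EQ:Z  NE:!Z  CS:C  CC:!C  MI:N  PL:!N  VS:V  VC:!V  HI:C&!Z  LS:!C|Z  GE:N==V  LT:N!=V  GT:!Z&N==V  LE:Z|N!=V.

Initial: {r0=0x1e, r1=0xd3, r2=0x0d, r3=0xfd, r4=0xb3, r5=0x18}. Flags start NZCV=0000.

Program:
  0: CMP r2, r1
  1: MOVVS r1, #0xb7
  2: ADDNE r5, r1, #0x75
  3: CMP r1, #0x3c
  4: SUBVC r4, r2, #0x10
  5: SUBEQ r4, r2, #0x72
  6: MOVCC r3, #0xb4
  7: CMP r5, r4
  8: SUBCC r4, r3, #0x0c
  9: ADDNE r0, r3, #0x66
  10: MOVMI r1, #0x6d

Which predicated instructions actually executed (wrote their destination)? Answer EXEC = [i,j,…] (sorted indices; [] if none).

EXEC = [2,4,8,9]

0: ✓ CMP  NZCV=0000
1: · MOVVS
2: ✓ ADDNE  r5←0x48
3: ✓ CMP  NZCV=1010
4: ✓ SUBVC  r4←0xfd
5: · SUBEQ
6: · MOVCC
7: ✓ CMP  NZCV=0000
8: ✓ SUBCC  r4←0xf1
9: ✓ ADDNE  r0←0x63
10: · MOVMI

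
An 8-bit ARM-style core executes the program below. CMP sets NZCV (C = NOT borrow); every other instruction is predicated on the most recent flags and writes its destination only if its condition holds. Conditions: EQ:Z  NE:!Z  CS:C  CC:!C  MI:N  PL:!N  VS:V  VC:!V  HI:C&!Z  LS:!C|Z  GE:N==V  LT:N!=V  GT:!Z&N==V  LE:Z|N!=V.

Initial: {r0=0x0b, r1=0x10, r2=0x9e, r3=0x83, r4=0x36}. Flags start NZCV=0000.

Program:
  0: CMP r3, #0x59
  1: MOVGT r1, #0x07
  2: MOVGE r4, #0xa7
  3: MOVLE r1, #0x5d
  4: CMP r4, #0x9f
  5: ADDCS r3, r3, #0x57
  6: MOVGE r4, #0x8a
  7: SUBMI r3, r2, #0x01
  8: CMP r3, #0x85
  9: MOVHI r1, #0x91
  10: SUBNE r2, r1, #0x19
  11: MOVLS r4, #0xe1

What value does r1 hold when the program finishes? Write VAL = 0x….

0: ✓ CMP  NZCV=0011
1: · MOVGT
2: · MOVGE
3: ✓ MOVLE  r1←0x5d
4: ✓ CMP  NZCV=1001
5: · ADDCS
6: ✓ MOVGE  r4←0x8a
7: ✓ SUBMI  r3←0x9d
8: ✓ CMP  NZCV=0010
9: ✓ MOVHI  r1←0x91
10: ✓ SUBNE  r2←0x78
11: · MOVLS

VAL = 0x91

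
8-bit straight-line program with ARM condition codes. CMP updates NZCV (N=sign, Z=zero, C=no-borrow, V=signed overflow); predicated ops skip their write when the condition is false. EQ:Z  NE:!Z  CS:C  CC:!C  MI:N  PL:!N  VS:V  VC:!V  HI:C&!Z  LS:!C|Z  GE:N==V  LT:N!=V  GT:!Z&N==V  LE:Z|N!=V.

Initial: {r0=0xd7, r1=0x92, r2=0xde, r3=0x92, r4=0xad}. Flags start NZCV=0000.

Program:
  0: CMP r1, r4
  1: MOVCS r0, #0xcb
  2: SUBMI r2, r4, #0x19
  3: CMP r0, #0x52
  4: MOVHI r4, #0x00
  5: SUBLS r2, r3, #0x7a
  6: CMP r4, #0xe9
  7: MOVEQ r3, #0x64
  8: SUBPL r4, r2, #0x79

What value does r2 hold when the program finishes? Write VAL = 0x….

VAL = 0x94

0: ✓ CMP  NZCV=1000
1: · MOVCS
2: ✓ SUBMI  r2←0x94
3: ✓ CMP  NZCV=1010
4: ✓ MOVHI  r4←0x00
5: · SUBLS
6: ✓ CMP  NZCV=0000
7: · MOVEQ
8: ✓ SUBPL  r4←0x1b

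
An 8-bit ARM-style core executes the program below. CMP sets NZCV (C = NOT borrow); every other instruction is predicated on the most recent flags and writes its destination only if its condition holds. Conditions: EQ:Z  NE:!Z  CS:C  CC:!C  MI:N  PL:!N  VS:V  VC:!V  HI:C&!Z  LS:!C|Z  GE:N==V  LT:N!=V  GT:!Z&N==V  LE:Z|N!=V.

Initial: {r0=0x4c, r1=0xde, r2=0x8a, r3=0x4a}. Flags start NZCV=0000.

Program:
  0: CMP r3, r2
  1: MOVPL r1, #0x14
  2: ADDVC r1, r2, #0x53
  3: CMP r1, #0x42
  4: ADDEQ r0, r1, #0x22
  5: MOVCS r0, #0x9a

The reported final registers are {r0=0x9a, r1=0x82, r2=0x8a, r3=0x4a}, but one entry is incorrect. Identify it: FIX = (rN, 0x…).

FIX = (r1, 0xde)

0: ✓ CMP  NZCV=1001
1: · MOVPL
2: · ADDVC
3: ✓ CMP  NZCV=1010
4: · ADDEQ
5: ✓ MOVCS  r0←0x9a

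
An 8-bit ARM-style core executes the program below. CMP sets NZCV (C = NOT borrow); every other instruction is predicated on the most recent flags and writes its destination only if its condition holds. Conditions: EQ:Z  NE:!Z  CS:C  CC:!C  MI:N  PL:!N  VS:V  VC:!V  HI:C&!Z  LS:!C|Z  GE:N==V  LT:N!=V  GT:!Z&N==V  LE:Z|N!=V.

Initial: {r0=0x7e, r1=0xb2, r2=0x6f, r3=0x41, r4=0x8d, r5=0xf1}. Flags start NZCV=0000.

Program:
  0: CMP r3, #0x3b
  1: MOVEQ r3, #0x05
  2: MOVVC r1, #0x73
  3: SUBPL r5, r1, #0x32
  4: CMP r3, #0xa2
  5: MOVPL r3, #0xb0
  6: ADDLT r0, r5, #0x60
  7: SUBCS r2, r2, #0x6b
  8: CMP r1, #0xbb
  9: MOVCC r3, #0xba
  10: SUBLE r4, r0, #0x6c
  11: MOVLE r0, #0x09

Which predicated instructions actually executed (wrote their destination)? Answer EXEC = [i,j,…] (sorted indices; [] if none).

[0] flags=0010 → (cmp)
[1] flags=0010 EQ?F → skip
[2] flags=0010 VC?T → r1=0x73
[3] flags=0010 PL?T → r5=0x41
[4] flags=1001 → (cmp)
[5] flags=1001 PL?F → skip
[6] flags=1001 LT?F → skip
[7] flags=1001 CS?F → skip
[8] flags=1001 → (cmp)
[9] flags=1001 CC?T → r3=0xba
[10] flags=1001 LE?F → skip
[11] flags=1001 LE?F → skip

EXEC = [2,3,9]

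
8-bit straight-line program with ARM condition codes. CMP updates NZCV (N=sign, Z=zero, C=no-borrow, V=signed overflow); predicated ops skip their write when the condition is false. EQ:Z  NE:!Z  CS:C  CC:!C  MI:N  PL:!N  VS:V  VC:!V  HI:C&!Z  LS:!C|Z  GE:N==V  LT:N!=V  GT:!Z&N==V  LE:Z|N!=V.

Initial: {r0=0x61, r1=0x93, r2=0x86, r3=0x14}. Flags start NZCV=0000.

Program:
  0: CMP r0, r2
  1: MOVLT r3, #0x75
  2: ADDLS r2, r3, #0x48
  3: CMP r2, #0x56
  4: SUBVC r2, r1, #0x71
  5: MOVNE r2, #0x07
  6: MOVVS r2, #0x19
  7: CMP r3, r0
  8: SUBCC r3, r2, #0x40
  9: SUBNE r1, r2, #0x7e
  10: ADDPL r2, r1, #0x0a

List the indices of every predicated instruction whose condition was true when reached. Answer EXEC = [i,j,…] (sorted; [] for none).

[0] flags=1001 → (cmp)
[1] flags=1001 LT?F → skip
[2] flags=1001 LS?T → r2=0x5c
[3] flags=0010 → (cmp)
[4] flags=0010 VC?T → r2=0x22
[5] flags=0010 NE?T → r2=0x07
[6] flags=0010 VS?F → skip
[7] flags=1000 → (cmp)
[8] flags=1000 CC?T → r3=0xc7
[9] flags=1000 NE?T → r1=0x89
[10] flags=1000 PL?F → skip

EXEC = [2,4,5,8,9]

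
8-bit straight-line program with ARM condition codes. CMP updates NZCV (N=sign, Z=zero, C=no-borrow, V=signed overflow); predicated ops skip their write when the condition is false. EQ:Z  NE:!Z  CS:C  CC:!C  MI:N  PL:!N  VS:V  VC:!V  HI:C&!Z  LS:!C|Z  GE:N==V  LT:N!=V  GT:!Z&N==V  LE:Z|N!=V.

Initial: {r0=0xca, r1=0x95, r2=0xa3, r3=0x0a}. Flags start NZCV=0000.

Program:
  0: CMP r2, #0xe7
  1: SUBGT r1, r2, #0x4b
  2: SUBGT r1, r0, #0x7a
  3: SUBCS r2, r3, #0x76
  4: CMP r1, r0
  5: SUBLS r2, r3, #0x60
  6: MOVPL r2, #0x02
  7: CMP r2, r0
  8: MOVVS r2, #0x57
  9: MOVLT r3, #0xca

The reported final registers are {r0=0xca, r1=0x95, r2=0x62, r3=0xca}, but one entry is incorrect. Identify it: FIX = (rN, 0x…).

0: ✓ CMP  NZCV=1000
1: · SUBGT
2: · SUBGT
3: · SUBCS
4: ✓ CMP  NZCV=1000
5: ✓ SUBLS  r2←0xaa
6: · MOVPL
7: ✓ CMP  NZCV=1000
8: · MOVVS
9: ✓ MOVLT  r3←0xca

FIX = (r2, 0xaa)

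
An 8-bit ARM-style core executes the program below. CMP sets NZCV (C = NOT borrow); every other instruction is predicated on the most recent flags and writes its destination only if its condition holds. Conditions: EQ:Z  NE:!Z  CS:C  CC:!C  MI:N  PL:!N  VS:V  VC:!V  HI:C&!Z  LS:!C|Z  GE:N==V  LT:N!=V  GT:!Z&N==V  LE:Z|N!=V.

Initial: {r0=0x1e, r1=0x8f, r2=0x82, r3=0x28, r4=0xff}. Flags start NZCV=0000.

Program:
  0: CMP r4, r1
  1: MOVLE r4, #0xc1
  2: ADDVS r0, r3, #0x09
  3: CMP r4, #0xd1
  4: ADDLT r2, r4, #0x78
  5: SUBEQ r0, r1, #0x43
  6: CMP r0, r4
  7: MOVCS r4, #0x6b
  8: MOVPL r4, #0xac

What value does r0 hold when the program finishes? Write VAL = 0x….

[0] flags=0010 → (cmp)
[1] flags=0010 LE?F → skip
[2] flags=0010 VS?F → skip
[3] flags=0010 → (cmp)
[4] flags=0010 LT?F → skip
[5] flags=0010 EQ?F → skip
[6] flags=0000 → (cmp)
[7] flags=0000 CS?F → skip
[8] flags=0000 PL?T → r4=0xac

VAL = 0x1e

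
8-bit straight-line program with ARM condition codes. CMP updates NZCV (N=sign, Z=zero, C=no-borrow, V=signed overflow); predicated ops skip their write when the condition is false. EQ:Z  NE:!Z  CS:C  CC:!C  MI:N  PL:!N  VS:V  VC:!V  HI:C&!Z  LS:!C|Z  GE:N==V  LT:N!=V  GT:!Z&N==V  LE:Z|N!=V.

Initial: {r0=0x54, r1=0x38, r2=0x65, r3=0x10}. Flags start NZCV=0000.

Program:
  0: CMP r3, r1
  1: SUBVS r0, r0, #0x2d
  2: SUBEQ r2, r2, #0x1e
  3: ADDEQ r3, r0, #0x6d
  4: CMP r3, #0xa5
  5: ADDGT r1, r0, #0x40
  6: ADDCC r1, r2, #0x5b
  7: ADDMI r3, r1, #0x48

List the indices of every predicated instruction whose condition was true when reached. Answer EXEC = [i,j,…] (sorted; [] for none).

EXEC = [5,6]

0: ✓ CMP  NZCV=1000
1: · SUBVS
2: · SUBEQ
3: · ADDEQ
4: ✓ CMP  NZCV=0000
5: ✓ ADDGT  r1←0x94
6: ✓ ADDCC  r1←0xc0
7: · ADDMI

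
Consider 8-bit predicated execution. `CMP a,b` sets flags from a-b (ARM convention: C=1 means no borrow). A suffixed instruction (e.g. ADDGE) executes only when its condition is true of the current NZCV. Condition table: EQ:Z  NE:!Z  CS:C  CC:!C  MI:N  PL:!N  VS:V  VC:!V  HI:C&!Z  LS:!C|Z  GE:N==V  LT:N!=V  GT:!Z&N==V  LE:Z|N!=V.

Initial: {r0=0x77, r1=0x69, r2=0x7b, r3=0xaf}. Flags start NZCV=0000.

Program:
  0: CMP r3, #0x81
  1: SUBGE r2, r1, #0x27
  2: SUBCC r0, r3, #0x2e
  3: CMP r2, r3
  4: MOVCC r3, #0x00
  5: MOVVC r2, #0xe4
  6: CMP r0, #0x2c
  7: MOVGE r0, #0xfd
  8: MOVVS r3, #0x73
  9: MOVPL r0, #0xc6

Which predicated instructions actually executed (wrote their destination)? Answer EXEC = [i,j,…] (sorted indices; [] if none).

0: ✓ CMP  NZCV=0010
1: ✓ SUBGE  r2←0x42
2: · SUBCC
3: ✓ CMP  NZCV=1001
4: ✓ MOVCC  r3←0x00
5: · MOVVC
6: ✓ CMP  NZCV=0010
7: ✓ MOVGE  r0←0xfd
8: · MOVVS
9: ✓ MOVPL  r0←0xc6

EXEC = [1,4,7,9]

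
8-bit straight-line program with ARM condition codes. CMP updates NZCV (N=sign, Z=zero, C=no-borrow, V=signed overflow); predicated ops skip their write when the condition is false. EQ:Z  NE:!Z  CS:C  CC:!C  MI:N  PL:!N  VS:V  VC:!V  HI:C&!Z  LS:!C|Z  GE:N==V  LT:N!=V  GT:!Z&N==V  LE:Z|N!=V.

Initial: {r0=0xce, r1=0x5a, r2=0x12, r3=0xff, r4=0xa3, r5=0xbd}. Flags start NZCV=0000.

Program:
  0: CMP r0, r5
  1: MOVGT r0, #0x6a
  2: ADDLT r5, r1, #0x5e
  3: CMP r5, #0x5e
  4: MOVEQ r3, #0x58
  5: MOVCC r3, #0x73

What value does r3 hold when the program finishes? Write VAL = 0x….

VAL = 0xff

0: ✓ CMP  NZCV=0010
1: ✓ MOVGT  r0←0x6a
2: · ADDLT
3: ✓ CMP  NZCV=0011
4: · MOVEQ
5: · MOVCC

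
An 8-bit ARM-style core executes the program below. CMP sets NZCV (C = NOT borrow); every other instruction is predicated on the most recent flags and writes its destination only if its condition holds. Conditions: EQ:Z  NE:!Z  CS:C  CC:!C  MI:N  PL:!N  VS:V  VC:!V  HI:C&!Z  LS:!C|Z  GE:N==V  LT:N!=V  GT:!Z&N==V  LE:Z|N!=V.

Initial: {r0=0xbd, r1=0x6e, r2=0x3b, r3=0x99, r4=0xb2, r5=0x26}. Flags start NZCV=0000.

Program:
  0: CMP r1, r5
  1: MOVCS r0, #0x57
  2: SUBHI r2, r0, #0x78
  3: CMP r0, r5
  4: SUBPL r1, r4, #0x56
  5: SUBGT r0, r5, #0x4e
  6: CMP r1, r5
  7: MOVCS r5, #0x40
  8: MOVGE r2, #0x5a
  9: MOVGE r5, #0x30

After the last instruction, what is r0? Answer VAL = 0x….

0: ✓ CMP  NZCV=0010
1: ✓ MOVCS  r0←0x57
2: ✓ SUBHI  r2←0xdf
3: ✓ CMP  NZCV=0010
4: ✓ SUBPL  r1←0x5c
5: ✓ SUBGT  r0←0xd8
6: ✓ CMP  NZCV=0010
7: ✓ MOVCS  r5←0x40
8: ✓ MOVGE  r2←0x5a
9: ✓ MOVGE  r5←0x30

VAL = 0xd8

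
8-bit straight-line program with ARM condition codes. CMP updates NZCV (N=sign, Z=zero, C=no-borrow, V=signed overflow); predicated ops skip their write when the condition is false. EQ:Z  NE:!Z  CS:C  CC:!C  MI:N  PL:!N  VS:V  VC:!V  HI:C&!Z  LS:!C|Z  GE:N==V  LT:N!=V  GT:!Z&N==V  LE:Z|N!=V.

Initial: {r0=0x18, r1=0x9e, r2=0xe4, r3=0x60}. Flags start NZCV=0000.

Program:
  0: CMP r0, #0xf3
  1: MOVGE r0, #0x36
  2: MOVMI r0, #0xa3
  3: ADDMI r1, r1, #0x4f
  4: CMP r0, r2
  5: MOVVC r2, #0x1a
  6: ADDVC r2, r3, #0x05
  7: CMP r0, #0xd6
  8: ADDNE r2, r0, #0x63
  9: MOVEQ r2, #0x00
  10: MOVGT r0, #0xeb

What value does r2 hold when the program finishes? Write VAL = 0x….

VAL = 0x99

0: ✓ CMP  NZCV=0000
1: ✓ MOVGE  r0←0x36
2: · MOVMI
3: · ADDMI
4: ✓ CMP  NZCV=0000
5: ✓ MOVVC  r2←0x1a
6: ✓ ADDVC  r2←0x65
7: ✓ CMP  NZCV=0000
8: ✓ ADDNE  r2←0x99
9: · MOVEQ
10: ✓ MOVGT  r0←0xeb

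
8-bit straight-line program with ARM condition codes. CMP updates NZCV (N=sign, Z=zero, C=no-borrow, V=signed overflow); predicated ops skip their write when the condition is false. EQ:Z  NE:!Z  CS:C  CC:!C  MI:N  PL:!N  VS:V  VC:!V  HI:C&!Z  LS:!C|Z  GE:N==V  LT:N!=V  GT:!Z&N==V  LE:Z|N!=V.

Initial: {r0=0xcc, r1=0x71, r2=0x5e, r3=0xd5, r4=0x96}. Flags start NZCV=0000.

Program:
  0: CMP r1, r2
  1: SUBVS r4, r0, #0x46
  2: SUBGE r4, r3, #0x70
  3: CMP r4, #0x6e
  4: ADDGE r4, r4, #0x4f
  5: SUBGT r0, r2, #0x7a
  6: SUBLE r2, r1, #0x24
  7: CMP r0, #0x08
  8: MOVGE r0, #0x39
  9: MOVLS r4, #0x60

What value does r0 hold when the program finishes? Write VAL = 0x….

0: ✓ CMP  NZCV=0010
1: · SUBVS
2: ✓ SUBGE  r4←0x65
3: ✓ CMP  NZCV=1000
4: · ADDGE
5: · SUBGT
6: ✓ SUBLE  r2←0x4d
7: ✓ CMP  NZCV=1010
8: · MOVGE
9: · MOVLS

VAL = 0xcc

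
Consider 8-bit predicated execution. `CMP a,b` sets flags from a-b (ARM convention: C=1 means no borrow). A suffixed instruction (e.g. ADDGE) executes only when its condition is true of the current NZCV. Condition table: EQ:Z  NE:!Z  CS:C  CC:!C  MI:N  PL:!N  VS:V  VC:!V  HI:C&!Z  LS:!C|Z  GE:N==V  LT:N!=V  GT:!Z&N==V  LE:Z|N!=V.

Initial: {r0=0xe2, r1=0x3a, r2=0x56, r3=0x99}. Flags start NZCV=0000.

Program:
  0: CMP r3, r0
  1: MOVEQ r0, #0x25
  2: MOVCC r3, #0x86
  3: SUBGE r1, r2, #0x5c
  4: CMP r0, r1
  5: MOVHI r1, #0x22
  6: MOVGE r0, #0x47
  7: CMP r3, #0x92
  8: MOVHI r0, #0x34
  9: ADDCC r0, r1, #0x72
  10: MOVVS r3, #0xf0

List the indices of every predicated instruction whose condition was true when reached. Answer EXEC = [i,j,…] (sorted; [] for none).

EXEC = [2,5,9]

[0] flags=1000 → (cmp)
[1] flags=1000 EQ?F → skip
[2] flags=1000 CC?T → r3=0x86
[3] flags=1000 GE?F → skip
[4] flags=1010 → (cmp)
[5] flags=1010 HI?T → r1=0x22
[6] flags=1010 GE?F → skip
[7] flags=1000 → (cmp)
[8] flags=1000 HI?F → skip
[9] flags=1000 CC?T → r0=0x94
[10] flags=1000 VS?F → skip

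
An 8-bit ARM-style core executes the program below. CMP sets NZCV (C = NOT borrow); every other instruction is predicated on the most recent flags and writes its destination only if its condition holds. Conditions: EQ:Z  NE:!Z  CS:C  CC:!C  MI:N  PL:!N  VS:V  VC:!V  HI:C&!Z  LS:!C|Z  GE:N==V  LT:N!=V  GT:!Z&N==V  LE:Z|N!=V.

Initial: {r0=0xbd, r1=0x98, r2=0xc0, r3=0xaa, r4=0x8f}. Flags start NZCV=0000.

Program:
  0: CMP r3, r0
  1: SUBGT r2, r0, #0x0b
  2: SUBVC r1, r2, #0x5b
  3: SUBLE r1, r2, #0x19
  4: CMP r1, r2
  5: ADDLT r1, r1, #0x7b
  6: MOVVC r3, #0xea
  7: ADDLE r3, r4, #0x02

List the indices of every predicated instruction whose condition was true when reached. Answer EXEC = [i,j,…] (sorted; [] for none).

0: ✓ CMP  NZCV=1000
1: · SUBGT
2: ✓ SUBVC  r1←0x65
3: ✓ SUBLE  r1←0xa7
4: ✓ CMP  NZCV=1000
5: ✓ ADDLT  r1←0x22
6: ✓ MOVVC  r3←0xea
7: ✓ ADDLE  r3←0x91

EXEC = [2,3,5,6,7]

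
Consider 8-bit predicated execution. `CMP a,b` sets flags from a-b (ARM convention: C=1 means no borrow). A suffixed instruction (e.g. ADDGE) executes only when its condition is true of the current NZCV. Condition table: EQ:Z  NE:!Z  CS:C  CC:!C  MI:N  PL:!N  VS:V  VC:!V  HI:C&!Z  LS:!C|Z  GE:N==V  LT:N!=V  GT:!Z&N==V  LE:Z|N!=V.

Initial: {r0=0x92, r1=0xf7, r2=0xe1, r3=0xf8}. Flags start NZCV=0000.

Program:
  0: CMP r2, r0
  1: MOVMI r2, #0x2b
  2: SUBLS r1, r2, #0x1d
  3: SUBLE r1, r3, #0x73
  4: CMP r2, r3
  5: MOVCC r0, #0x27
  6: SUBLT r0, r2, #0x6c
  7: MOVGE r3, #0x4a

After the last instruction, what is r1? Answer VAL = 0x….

VAL = 0xf7

[0] flags=0010 → (cmp)
[1] flags=0010 MI?F → skip
[2] flags=0010 LS?F → skip
[3] flags=0010 LE?F → skip
[4] flags=1000 → (cmp)
[5] flags=1000 CC?T → r0=0x27
[6] flags=1000 LT?T → r0=0x75
[7] flags=1000 GE?F → skip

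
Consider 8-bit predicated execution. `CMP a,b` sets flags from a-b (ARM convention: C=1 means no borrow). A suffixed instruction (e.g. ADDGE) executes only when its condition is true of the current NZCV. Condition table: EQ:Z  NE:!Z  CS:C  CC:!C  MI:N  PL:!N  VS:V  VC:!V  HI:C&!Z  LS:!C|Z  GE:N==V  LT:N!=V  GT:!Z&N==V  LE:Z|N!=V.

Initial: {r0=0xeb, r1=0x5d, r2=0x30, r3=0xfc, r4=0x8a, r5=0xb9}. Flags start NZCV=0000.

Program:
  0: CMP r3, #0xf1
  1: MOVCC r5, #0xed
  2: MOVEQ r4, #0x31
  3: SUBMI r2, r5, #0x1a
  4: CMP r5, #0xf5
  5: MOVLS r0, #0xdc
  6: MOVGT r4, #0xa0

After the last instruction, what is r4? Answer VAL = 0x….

[0] flags=0010 → (cmp)
[1] flags=0010 CC?F → skip
[2] flags=0010 EQ?F → skip
[3] flags=0010 MI?F → skip
[4] flags=1000 → (cmp)
[5] flags=1000 LS?T → r0=0xdc
[6] flags=1000 GT?F → skip

VAL = 0x8a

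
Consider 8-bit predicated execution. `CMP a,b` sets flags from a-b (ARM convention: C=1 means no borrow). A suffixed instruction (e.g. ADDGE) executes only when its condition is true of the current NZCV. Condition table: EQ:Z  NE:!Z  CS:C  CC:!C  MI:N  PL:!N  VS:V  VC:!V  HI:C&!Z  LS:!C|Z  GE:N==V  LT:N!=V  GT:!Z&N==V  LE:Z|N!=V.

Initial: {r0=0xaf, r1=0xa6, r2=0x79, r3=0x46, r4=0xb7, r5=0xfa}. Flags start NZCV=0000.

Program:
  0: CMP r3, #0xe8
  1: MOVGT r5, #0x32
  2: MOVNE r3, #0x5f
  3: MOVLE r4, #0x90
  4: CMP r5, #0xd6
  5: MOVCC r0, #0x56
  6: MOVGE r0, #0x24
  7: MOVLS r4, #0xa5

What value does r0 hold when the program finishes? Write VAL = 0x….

VAL = 0x24

0: ✓ CMP  NZCV=0000
1: ✓ MOVGT  r5←0x32
2: ✓ MOVNE  r3←0x5f
3: · MOVLE
4: ✓ CMP  NZCV=0000
5: ✓ MOVCC  r0←0x56
6: ✓ MOVGE  r0←0x24
7: ✓ MOVLS  r4←0xa5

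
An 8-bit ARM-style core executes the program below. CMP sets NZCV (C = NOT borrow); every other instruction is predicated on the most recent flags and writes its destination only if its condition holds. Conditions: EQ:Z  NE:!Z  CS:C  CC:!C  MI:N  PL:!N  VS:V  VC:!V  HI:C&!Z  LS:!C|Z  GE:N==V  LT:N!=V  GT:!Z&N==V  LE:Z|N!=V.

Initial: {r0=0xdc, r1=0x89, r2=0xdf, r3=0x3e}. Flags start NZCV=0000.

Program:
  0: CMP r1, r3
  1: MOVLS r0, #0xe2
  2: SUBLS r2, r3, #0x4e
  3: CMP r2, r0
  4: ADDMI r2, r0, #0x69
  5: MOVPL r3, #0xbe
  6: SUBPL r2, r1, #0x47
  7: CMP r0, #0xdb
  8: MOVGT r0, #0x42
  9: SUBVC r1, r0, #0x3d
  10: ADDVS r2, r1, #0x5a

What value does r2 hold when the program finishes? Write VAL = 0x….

[0] flags=0011 → (cmp)
[1] flags=0011 LS?F → skip
[2] flags=0011 LS?F → skip
[3] flags=0010 → (cmp)
[4] flags=0010 MI?F → skip
[5] flags=0010 PL?T → r3=0xbe
[6] flags=0010 PL?T → r2=0x42
[7] flags=0010 → (cmp)
[8] flags=0010 GT?T → r0=0x42
[9] flags=0010 VC?T → r1=0x05
[10] flags=0010 VS?F → skip

VAL = 0x42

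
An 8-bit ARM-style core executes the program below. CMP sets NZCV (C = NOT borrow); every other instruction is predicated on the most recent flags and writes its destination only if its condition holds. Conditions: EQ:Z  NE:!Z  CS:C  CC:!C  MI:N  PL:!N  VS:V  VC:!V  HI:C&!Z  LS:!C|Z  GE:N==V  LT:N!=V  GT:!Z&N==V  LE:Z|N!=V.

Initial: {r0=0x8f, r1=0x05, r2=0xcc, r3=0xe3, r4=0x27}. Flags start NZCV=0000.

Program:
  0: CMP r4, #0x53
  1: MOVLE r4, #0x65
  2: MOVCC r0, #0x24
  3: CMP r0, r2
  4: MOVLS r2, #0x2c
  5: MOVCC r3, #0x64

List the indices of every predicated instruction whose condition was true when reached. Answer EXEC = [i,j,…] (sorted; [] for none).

[0] flags=1000 → (cmp)
[1] flags=1000 LE?T → r4=0x65
[2] flags=1000 CC?T → r0=0x24
[3] flags=0000 → (cmp)
[4] flags=0000 LS?T → r2=0x2c
[5] flags=0000 CC?T → r3=0x64

EXEC = [1,2,4,5]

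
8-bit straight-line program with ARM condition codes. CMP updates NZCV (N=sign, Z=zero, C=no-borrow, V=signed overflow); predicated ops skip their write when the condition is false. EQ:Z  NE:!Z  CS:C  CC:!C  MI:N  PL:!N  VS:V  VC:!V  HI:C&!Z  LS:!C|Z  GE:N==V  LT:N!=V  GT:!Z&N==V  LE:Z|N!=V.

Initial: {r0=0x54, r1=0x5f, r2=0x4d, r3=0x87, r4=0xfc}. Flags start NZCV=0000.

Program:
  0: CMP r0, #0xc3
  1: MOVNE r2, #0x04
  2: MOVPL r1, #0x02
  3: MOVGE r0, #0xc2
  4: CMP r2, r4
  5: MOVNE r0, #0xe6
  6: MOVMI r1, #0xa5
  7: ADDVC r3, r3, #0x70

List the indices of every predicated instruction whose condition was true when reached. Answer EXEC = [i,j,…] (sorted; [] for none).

0: ✓ CMP  NZCV=1001
1: ✓ MOVNE  r2←0x04
2: · MOVPL
3: ✓ MOVGE  r0←0xc2
4: ✓ CMP  NZCV=0000
5: ✓ MOVNE  r0←0xe6
6: · MOVMI
7: ✓ ADDVC  r3←0xf7

EXEC = [1,3,5,7]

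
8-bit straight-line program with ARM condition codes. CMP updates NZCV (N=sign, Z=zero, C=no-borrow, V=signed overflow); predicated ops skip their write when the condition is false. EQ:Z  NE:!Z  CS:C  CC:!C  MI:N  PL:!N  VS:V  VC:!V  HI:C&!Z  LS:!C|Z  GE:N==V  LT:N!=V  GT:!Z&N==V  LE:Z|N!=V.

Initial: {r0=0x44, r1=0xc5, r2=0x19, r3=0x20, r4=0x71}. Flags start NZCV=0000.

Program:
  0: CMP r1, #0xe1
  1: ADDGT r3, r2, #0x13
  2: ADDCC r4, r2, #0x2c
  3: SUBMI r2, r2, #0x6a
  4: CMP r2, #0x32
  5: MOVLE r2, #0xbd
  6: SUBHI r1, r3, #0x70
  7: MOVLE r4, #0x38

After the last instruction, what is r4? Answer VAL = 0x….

[0] flags=1000 → (cmp)
[1] flags=1000 GT?F → skip
[2] flags=1000 CC?T → r4=0x45
[3] flags=1000 MI?T → r2=0xaf
[4] flags=0011 → (cmp)
[5] flags=0011 LE?T → r2=0xbd
[6] flags=0011 HI?T → r1=0xb0
[7] flags=0011 LE?T → r4=0x38

VAL = 0x38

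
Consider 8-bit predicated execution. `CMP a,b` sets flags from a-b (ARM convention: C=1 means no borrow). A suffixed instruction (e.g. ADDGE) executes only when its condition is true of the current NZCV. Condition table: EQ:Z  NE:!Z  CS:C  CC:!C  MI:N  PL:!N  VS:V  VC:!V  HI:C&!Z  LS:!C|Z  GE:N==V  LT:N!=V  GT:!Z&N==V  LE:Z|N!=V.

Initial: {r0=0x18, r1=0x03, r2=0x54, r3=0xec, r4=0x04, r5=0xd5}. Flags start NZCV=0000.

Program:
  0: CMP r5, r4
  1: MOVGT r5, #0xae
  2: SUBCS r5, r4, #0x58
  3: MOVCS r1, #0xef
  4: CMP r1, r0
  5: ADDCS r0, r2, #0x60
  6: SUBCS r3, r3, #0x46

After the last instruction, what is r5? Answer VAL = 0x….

0: ✓ CMP  NZCV=1010
1: · MOVGT
2: ✓ SUBCS  r5←0xac
3: ✓ MOVCS  r1←0xef
4: ✓ CMP  NZCV=1010
5: ✓ ADDCS  r0←0xb4
6: ✓ SUBCS  r3←0xa6

VAL = 0xac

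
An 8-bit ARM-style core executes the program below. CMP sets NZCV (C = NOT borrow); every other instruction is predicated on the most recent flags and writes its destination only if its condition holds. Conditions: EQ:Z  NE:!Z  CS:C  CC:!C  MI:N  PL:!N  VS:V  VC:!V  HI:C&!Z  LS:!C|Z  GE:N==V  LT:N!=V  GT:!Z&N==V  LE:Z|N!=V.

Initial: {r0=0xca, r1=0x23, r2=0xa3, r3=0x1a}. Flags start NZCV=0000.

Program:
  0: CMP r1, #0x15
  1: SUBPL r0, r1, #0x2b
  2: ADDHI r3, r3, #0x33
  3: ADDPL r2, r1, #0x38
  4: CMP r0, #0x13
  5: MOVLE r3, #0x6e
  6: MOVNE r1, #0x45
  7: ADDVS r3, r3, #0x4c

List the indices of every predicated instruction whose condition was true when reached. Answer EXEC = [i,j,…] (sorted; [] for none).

0: ✓ CMP  NZCV=0010
1: ✓ SUBPL  r0←0xf8
2: ✓ ADDHI  r3←0x4d
3: ✓ ADDPL  r2←0x5b
4: ✓ CMP  NZCV=1010
5: ✓ MOVLE  r3←0x6e
6: ✓ MOVNE  r1←0x45
7: · ADDVS

EXEC = [1,2,3,5,6]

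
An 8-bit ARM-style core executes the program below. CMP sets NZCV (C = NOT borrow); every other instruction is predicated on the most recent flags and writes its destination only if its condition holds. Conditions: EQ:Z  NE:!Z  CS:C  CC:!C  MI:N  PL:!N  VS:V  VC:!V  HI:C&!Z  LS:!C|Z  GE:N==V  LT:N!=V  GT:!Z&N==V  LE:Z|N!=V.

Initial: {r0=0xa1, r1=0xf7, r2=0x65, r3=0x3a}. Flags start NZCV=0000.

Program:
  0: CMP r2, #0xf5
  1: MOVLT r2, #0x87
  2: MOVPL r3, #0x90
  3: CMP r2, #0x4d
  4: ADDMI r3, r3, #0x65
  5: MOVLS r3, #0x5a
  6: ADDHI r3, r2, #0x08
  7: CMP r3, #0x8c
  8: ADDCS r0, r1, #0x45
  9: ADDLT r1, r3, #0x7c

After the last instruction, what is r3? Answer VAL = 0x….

VAL = 0x6d

0: ✓ CMP  NZCV=0000
1: · MOVLT
2: ✓ MOVPL  r3←0x90
3: ✓ CMP  NZCV=0010
4: · ADDMI
5: · MOVLS
6: ✓ ADDHI  r3←0x6d
7: ✓ CMP  NZCV=1001
8: · ADDCS
9: · ADDLT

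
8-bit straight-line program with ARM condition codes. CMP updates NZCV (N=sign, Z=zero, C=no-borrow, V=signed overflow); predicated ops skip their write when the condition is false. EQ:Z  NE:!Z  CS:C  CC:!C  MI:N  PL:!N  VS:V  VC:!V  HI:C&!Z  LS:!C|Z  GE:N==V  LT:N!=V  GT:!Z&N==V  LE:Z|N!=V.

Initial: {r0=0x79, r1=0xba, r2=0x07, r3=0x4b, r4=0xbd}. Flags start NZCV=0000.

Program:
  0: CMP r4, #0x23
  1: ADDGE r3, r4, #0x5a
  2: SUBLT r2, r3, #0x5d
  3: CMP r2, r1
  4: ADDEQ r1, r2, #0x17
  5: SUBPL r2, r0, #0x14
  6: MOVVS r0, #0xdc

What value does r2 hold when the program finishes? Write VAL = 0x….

VAL = 0x65

0: ✓ CMP  NZCV=1010
1: · ADDGE
2: ✓ SUBLT  r2←0xee
3: ✓ CMP  NZCV=0010
4: · ADDEQ
5: ✓ SUBPL  r2←0x65
6: · MOVVS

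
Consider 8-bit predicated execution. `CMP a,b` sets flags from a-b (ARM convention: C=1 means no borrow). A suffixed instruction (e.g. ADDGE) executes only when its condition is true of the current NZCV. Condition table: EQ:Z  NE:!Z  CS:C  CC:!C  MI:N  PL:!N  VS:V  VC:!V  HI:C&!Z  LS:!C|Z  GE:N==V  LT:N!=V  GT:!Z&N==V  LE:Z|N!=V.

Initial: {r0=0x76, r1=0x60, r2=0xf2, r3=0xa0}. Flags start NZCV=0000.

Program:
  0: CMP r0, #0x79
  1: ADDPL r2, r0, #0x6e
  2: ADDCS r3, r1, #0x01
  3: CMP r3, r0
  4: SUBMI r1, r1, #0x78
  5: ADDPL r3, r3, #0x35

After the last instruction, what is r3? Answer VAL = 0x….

[0] flags=1000 → (cmp)
[1] flags=1000 PL?F → skip
[2] flags=1000 CS?F → skip
[3] flags=0011 → (cmp)
[4] flags=0011 MI?F → skip
[5] flags=0011 PL?T → r3=0xd5

VAL = 0xd5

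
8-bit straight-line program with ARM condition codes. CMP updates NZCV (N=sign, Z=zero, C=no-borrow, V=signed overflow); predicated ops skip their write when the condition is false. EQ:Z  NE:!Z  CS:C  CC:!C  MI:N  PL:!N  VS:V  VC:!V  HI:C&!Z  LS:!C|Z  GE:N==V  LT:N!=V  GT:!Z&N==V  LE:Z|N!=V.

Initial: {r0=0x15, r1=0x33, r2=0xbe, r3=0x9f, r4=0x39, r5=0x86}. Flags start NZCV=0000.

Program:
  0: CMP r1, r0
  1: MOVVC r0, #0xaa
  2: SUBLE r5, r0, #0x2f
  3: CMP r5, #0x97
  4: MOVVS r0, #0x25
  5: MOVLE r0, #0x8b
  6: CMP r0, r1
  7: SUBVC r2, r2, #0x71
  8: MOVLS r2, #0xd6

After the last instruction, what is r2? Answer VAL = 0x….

VAL = 0xbe

[0] flags=0010 → (cmp)
[1] flags=0010 VC?T → r0=0xaa
[2] flags=0010 LE?F → skip
[3] flags=1000 → (cmp)
[4] flags=1000 VS?F → skip
[5] flags=1000 LE?T → r0=0x8b
[6] flags=0011 → (cmp)
[7] flags=0011 VC?F → skip
[8] flags=0011 LS?F → skip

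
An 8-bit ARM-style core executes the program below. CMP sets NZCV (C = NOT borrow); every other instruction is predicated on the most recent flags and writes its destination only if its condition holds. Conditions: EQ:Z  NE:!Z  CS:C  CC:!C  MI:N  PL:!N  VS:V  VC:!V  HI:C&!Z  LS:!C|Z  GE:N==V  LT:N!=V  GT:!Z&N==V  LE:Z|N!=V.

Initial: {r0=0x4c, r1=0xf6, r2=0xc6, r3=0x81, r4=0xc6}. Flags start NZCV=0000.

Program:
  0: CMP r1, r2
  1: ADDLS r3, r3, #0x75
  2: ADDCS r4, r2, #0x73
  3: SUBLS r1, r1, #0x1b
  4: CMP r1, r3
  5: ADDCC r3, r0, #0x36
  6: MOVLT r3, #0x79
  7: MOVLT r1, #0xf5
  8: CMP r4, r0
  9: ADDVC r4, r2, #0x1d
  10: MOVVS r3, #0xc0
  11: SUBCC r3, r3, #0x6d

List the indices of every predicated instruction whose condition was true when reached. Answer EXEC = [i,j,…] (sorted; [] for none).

[0] flags=0010 → (cmp)
[1] flags=0010 LS?F → skip
[2] flags=0010 CS?T → r4=0x39
[3] flags=0010 LS?F → skip
[4] flags=0010 → (cmp)
[5] flags=0010 CC?F → skip
[6] flags=0010 LT?F → skip
[7] flags=0010 LT?F → skip
[8] flags=1000 → (cmp)
[9] flags=1000 VC?T → r4=0xe3
[10] flags=1000 VS?F → skip
[11] flags=1000 CC?T → r3=0x14

EXEC = [2,9,11]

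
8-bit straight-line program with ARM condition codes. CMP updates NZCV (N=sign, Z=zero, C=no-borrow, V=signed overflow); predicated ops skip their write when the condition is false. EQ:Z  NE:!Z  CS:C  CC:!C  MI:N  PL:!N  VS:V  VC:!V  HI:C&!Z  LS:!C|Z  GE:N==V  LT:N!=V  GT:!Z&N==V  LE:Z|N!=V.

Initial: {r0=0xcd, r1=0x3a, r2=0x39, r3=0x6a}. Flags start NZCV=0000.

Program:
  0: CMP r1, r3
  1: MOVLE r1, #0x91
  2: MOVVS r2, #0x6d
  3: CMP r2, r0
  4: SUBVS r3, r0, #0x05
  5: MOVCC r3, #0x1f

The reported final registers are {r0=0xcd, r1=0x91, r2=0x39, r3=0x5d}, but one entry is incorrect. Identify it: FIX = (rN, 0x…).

0: ✓ CMP  NZCV=1000
1: ✓ MOVLE  r1←0x91
2: · MOVVS
3: ✓ CMP  NZCV=0000
4: · SUBVS
5: ✓ MOVCC  r3←0x1f

FIX = (r3, 0x1f)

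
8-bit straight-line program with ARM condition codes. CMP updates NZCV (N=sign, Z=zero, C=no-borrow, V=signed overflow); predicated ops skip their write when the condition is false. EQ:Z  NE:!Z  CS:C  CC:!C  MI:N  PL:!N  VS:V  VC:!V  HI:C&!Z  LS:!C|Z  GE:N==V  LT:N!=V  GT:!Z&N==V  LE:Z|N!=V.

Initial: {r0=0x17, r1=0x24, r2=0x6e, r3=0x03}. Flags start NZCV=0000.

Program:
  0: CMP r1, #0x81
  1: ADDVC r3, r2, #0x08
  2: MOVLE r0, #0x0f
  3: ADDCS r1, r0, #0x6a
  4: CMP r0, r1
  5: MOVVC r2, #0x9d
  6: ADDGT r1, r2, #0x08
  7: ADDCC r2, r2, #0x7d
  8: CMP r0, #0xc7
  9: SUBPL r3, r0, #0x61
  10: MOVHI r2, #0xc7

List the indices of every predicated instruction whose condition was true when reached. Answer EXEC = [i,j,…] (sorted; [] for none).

[0] flags=1001 → (cmp)
[1] flags=1001 VC?F → skip
[2] flags=1001 LE?F → skip
[3] flags=1001 CS?F → skip
[4] flags=1000 → (cmp)
[5] flags=1000 VC?T → r2=0x9d
[6] flags=1000 GT?F → skip
[7] flags=1000 CC?T → r2=0x1a
[8] flags=0000 → (cmp)
[9] flags=0000 PL?T → r3=0xb6
[10] flags=0000 HI?F → skip

EXEC = [5,7,9]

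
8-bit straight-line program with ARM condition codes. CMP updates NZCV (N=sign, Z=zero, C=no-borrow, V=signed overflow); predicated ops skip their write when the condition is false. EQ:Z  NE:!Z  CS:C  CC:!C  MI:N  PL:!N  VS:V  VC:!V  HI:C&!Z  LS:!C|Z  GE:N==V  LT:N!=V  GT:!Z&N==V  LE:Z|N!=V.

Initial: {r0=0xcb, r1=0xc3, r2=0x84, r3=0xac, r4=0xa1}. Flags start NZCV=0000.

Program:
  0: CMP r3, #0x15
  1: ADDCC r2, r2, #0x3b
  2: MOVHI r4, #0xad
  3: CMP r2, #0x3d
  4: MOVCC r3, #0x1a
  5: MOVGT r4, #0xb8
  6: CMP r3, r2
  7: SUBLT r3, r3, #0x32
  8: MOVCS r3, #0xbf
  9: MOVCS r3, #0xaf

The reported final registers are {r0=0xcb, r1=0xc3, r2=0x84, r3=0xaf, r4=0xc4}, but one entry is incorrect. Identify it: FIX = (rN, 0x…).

0: ✓ CMP  NZCV=1010
1: · ADDCC
2: ✓ MOVHI  r4←0xad
3: ✓ CMP  NZCV=0011
4: · MOVCC
5: · MOVGT
6: ✓ CMP  NZCV=0010
7: · SUBLT
8: ✓ MOVCS  r3←0xbf
9: ✓ MOVCS  r3←0xaf

FIX = (r4, 0xad)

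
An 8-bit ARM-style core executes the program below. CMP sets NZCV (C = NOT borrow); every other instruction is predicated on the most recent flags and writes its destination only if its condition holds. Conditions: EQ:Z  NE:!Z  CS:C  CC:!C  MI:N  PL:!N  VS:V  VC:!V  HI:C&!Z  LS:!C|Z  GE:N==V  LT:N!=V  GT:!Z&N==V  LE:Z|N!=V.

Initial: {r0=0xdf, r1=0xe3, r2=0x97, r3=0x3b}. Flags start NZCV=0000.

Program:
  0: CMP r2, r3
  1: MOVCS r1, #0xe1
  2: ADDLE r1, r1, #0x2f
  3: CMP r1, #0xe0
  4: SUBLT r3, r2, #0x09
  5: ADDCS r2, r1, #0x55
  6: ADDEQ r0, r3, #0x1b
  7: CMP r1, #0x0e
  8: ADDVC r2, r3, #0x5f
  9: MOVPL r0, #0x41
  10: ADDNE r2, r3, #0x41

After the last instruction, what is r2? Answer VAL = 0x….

[0] flags=0011 → (cmp)
[1] flags=0011 CS?T → r1=0xe1
[2] flags=0011 LE?T → r1=0x10
[3] flags=0000 → (cmp)
[4] flags=0000 LT?F → skip
[5] flags=0000 CS?F → skip
[6] flags=0000 EQ?F → skip
[7] flags=0010 → (cmp)
[8] flags=0010 VC?T → r2=0x9a
[9] flags=0010 PL?T → r0=0x41
[10] flags=0010 NE?T → r2=0x7c

VAL = 0x7c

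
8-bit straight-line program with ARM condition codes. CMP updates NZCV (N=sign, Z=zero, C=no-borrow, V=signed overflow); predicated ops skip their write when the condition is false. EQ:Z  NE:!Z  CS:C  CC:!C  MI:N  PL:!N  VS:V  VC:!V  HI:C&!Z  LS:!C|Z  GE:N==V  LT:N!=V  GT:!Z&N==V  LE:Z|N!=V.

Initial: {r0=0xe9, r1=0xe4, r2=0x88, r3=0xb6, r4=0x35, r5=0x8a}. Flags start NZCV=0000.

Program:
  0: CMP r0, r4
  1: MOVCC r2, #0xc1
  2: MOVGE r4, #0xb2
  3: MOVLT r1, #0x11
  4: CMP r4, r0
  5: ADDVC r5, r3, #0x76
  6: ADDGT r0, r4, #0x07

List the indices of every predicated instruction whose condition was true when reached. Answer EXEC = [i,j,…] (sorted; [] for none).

0: ✓ CMP  NZCV=1010
1: · MOVCC
2: · MOVGE
3: ✓ MOVLT  r1←0x11
4: ✓ CMP  NZCV=0000
5: ✓ ADDVC  r5←0x2c
6: ✓ ADDGT  r0←0x3c

EXEC = [3,5,6]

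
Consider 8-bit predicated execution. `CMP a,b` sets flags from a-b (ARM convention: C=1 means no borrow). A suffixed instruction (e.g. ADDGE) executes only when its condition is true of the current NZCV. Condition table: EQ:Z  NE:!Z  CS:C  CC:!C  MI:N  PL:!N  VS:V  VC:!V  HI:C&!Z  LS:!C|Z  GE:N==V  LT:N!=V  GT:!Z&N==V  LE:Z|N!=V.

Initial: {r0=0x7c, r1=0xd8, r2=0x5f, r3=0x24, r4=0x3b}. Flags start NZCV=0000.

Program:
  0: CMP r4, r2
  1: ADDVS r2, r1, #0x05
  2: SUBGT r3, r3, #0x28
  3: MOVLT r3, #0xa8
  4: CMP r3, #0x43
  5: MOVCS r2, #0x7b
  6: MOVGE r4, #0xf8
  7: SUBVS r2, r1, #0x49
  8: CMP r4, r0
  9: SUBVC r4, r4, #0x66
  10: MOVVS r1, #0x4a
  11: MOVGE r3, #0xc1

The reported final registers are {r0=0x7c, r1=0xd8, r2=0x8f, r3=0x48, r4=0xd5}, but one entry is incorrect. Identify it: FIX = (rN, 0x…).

FIX = (r3, 0xa8)

0: ✓ CMP  NZCV=1000
1: · ADDVS
2: · SUBGT
3: ✓ MOVLT  r3←0xa8
4: ✓ CMP  NZCV=0011
5: ✓ MOVCS  r2←0x7b
6: · MOVGE
7: ✓ SUBVS  r2←0x8f
8: ✓ CMP  NZCV=1000
9: ✓ SUBVC  r4←0xd5
10: · MOVVS
11: · MOVGE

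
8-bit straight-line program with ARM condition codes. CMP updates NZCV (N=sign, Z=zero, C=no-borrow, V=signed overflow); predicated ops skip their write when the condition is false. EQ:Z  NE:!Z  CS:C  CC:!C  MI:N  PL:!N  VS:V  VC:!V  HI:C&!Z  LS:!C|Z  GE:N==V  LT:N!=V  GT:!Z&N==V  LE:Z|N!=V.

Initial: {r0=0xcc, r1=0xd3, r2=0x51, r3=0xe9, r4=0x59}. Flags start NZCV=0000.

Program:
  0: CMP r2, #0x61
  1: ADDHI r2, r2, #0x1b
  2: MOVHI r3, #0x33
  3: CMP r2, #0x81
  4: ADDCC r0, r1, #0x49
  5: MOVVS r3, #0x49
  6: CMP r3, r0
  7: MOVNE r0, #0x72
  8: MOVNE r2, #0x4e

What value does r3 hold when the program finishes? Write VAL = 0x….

VAL = 0x49

[0] flags=1000 → (cmp)
[1] flags=1000 HI?F → skip
[2] flags=1000 HI?F → skip
[3] flags=1001 → (cmp)
[4] flags=1001 CC?T → r0=0x1c
[5] flags=1001 VS?T → r3=0x49
[6] flags=0010 → (cmp)
[7] flags=0010 NE?T → r0=0x72
[8] flags=0010 NE?T → r2=0x4e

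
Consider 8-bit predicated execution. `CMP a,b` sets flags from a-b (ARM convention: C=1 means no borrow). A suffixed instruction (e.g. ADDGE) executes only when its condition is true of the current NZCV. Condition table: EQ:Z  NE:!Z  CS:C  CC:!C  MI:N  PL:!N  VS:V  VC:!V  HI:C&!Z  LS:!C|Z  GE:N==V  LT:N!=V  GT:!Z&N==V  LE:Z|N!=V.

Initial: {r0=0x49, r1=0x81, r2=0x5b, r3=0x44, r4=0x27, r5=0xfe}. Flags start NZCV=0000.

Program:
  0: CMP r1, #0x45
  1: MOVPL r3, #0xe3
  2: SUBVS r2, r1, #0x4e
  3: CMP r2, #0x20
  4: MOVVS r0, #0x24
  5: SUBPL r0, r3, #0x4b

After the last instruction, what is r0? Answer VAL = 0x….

[0] flags=0011 → (cmp)
[1] flags=0011 PL?T → r3=0xe3
[2] flags=0011 VS?T → r2=0x33
[3] flags=0010 → (cmp)
[4] flags=0010 VS?F → skip
[5] flags=0010 PL?T → r0=0x98

VAL = 0x98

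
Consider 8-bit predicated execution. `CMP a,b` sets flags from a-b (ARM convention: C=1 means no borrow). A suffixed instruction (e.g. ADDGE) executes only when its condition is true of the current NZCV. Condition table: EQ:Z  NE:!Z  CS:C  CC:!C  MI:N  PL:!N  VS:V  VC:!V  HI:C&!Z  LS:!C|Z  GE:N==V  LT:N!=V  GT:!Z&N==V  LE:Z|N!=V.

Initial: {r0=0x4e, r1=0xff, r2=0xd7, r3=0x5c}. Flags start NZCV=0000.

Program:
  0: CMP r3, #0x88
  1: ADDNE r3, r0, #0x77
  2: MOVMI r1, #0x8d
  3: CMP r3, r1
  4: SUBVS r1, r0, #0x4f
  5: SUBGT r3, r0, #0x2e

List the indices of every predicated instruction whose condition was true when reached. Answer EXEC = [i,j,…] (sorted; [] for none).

EXEC = [1,2,5]

0: ✓ CMP  NZCV=1001
1: ✓ ADDNE  r3←0xc5
2: ✓ MOVMI  r1←0x8d
3: ✓ CMP  NZCV=0010
4: · SUBVS
5: ✓ SUBGT  r3←0x20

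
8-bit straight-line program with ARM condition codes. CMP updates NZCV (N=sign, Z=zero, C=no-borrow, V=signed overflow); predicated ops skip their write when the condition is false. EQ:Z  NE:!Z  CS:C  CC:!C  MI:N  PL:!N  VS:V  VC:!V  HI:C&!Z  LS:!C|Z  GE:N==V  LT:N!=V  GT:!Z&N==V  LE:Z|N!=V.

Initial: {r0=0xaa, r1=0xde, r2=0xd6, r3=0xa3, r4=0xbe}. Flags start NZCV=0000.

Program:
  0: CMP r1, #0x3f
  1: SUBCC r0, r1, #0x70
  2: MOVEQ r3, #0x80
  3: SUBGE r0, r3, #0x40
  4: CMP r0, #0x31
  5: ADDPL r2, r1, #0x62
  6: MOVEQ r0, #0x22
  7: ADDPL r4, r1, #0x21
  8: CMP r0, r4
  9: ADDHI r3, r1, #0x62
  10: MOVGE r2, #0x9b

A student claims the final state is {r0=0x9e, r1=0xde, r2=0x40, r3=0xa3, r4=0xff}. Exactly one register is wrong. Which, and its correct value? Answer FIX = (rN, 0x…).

FIX = (r0, 0xaa)

0: ✓ CMP  NZCV=1010
1: · SUBCC
2: · MOVEQ
3: · SUBGE
4: ✓ CMP  NZCV=0011
5: ✓ ADDPL  r2←0x40
6: · MOVEQ
7: ✓ ADDPL  r4←0xff
8: ✓ CMP  NZCV=1000
9: · ADDHI
10: · MOVGE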